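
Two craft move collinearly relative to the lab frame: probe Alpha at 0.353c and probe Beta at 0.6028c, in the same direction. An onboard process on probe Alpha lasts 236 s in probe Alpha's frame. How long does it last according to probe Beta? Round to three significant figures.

249 s

Transform probe Alpha's velocity into probe Beta's frame: (0.353 − 0.6028)/(1 − 0.353·0.6028) = −0.2498/0.7872116, so the relative speed is 0.31732c.
At |u| = 0.31732c, γ = (1 − 0.100692)^(−1/2) = 1.0545.
The clock on probe Alpha records proper time, so probe Beta measures Δt = γΔτ = 1.0545 × 236 = 249 s.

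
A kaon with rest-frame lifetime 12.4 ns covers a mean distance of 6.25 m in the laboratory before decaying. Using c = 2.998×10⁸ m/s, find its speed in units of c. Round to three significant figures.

d = βγcτ ⇒ βγ = d/(cτ) = 6.250 m / (3.71752 m) = 1.6812.
β = (βγ)/√(1+(βγ)²) = 1.6812/√3.82643 = 0.859.

0.859c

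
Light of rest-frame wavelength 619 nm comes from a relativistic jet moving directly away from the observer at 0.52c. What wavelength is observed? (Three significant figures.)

1100 nm

Relativistic Doppler for wavelength: λ_obs = λ_src · √((1+β)/(1−β)).
With β = 0.52: factor = √(1.52/0.48) = 1.7795.
λ_obs = 619 × 1.7795 = 1100 nm.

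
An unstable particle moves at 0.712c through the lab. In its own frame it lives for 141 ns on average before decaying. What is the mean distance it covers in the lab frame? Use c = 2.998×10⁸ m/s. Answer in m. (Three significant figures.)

Lorentz factor: γ = (1 − 0.506944)^(−1/2) = 1.4241.
Lab-frame lifetime: Δt = γτ = 1.4241 × 141 ns = 200.8 ns.
Distance: d = vΔt = 0.712 × 2.998×10⁸ m/s × 2.0080×10^-7 s = 42.9 m.

42.9 m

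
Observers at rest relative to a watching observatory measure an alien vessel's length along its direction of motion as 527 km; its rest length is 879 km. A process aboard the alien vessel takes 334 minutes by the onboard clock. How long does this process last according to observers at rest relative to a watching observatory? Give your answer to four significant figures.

From L = L₀/γ: γ = 879/527 = 1.66793.
Δt = γΔτ = 1.66793 × 334 = 557.1 minutes.

557.1 minutes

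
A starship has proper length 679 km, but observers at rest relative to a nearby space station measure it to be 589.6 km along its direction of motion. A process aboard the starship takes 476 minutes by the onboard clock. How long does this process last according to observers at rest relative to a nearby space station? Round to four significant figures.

548.2 minutes

γ = L₀/L = 679/589.6 = 1.15163.
The same γ dilates the second interval: 1.15163 × 476 minutes = 548.2 minutes.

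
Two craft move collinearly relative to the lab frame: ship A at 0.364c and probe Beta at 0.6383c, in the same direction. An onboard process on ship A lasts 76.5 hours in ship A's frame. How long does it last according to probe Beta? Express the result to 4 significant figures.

81.91 hours

Transform ship A's velocity into probe Beta's frame: (0.364 − 0.6383)/(1 − 0.364·0.6383) = −0.2743/0.7676588, so the relative speed is 0.35732c.
γ for this relative speed: γ = 1/√(1 − 0.127678) = 1.0707.
Ship A's interval is proper; time dilation gives Δt_B = γΔτ = 1.0707 × 76.5 hours = 81.91 hours.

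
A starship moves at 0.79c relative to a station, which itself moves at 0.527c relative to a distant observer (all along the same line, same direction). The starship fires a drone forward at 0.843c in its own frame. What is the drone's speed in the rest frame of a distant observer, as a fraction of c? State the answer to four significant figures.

Compose velocities in two stages. Stage 1 (into S'): u₁ = (0.843+0.79)/(1+0.843×0.79) = 0.98021.
Stage 2 (into S): u = (0.98021+0.527)/(1+0.98021×0.527) = 0.99383, so the speed is 0.9938c.

0.9938c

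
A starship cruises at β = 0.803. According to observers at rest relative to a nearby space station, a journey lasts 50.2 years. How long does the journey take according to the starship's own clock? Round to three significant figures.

With β = 0.803, γ = 1/√(1 − 0.803²) = 1/√0.355191 = 1.6779.
The moving clock records proper time: Δτ = Δt/γ = 50.2/1.6779 = 29.9 years.

29.9 years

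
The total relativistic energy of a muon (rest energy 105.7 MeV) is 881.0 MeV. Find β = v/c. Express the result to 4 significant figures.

0.9928

Total energy E = γmc² gives γ = 881.0/105.7 = 8.3349.
Hence β = √(1 − 1/γ²) = √(1 − 0.0143946) = √0.9856054 = 0.9928.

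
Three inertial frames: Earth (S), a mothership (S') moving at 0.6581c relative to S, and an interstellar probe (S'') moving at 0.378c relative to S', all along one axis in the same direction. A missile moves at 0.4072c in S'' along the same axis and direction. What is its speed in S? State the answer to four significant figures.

0.9245c

Apply u = (u'+v)/(1+u'v) twice. Missile in the mothership frame: (0.4072+0.378)/(1+0.4072·0.378) = 0.7852/1.1539216 = 0.68046c.
That velocity, transformed to the rest frame of Earth: (0.68046+0.6581)/(1+0.68046·0.6581) = 1.33856/1.447810726 = 0.92454c.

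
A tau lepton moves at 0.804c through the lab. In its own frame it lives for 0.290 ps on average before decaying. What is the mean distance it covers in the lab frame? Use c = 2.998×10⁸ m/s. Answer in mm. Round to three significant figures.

β² = 0.646416, so γ = 1/√0.353584 = 1.6817.
Lab-frame lifetime: Δt = γτ = 1.6817 × 0.290 ps = 0.48769 ps.
Distance: d = vΔt = 0.804 × 2.998×10⁸ m/s × 4.8769×10^-13 s = 1.18×10^-4 m = 0.118 mm.

0.118 mm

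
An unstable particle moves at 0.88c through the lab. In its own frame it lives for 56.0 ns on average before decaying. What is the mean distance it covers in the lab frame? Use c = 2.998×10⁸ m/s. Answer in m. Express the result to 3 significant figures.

Lorentz factor: γ = (1 − 0.7744)^(−1/2) = 2.1054.
Lab-frame lifetime: Δt = γτ = 2.1054 × 56.0 ns = 117.9 ns.
Distance: d = vΔt = 0.88 × 2.998×10⁸ m/s × 1.1790×10^-7 s = 31.1 m.

31.1 m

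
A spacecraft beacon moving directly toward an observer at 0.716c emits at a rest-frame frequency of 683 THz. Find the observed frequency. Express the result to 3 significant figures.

1680 THz

Relativistic Doppler (source moving toward): f_obs = f_src · √((1+β)/(1−β)).
With β = 0.716: factor = √(1.716/0.284) = 2.4581.
f_obs = 683 × 2.4581 = 1680 THz.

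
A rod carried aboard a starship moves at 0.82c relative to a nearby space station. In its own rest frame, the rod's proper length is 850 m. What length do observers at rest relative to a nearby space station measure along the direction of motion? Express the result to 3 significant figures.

γ = 1/√(1 − β²) = 1/√(1 − 0.6724) = 1/√0.3276 = 1/0.572364 = 1.7471.
Length contraction: L = L₀/γ = 850/1.7471 = 487 m.

487 m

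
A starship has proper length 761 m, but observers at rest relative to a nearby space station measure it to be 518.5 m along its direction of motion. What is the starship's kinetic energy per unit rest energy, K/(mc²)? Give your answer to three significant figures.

From L = L₀/γ: γ = 761/518.5 = 1.4677.
K/(mc²) = γ − 1 = 1.4677 − 1 = 0.468.

0.468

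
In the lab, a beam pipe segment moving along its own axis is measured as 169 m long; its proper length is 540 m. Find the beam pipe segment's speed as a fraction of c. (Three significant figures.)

0.950c

Length contraction gives γ = L₀/L = 540/169 = 3.1953.
β = √(1 − 1/γ²) = √0.902056 = 0.950.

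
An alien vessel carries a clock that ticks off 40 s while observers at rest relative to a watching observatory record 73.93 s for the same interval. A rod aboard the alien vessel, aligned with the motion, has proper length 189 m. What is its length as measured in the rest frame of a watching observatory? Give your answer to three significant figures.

γ = Δt/Δτ = 73.93/40 = 1.84825.
The rod contracts by the same γ: 189 m / 1.84825 = 102 m.

102 m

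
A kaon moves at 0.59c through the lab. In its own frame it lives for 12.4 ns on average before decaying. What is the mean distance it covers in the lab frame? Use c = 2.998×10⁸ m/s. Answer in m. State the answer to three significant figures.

Lorentz factor: γ = (1 − 0.3481)^(−1/2) = 1.2385.
Lab-frame lifetime: Δt = γτ = 1.2385 × 12.4 ns = 15.357 ns.
Distance: d = vΔt = 0.59 × 2.998×10⁸ m/s × 1.5357×10^-8 s = 2.72 m.

2.72 m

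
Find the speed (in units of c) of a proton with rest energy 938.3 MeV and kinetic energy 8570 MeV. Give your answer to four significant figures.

0.9951c

K = (γ−1)mc², so γ = 1 + 8570/938.3 = 10.134.
Then v/c = √(1 − γ⁻²) = √(1 − 0.00973729) = √0.99026271 = 0.9951.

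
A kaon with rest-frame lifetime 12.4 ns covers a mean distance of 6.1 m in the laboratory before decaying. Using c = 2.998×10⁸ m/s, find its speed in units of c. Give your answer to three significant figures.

Lab distance = (lab lifetime)·v = γτ·βc, so βγ = d/(cτ) = 6.100/(2.998×10⁸ × 1.240×10^-8) = 1.6409.
With βγ = 1.6409: γ² = 1 + (βγ)² = 3.69255, and β = (βγ)/γ = 1.6409/1.9216 = 0.854.

0.854c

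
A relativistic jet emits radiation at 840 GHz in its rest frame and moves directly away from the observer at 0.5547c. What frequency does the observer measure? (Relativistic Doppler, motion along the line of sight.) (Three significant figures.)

Relativistic Doppler (source moving away): f_obs = f_src · √((1−β)/(1+β)).
With β = 0.5547: factor = √(0.4453/1.5547) = 0.53518.
f_obs = 840 × 0.53518 = 450 GHz.

450 GHz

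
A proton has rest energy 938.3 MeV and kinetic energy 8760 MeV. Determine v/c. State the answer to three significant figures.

K = (γ−1)mc², so γ = 1 + 8760/938.3 = 10.336.
Then v/c = √(1 − γ⁻²) = √(1 − 0.00936041) = √0.99063959 = 0.995.

0.995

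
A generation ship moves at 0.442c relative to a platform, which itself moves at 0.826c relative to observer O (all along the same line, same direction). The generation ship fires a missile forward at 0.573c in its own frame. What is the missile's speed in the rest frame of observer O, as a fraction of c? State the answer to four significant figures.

Apply u = (u'+v)/(1+u'v) twice. Missile in the platform frame: (0.573+0.442)/(1+0.573·0.442) = 1.015/1.253266 = 0.80988c.
That velocity, transformed to the rest frame of observer O: (0.80988+0.826)/(1+0.80988·0.826) = 1.63588/1.66896088 = 0.98018c.

0.9802c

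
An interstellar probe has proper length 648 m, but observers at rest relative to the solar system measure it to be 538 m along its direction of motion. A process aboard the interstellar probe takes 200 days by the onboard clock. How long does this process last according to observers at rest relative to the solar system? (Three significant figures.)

From L = L₀/γ: γ = 648/538 = 1.20446.
The same γ dilates the second interval: 1.20446 × 200 days = 241 days.

241 days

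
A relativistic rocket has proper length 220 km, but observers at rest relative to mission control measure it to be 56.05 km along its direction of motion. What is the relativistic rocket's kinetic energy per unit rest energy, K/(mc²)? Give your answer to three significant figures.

2.93

Length contraction gives γ = L₀/L = 220/56.05 = 3.92507.
Since K = (γ−1)mc², K/(mc²) = 3.92507 − 1 = 2.93.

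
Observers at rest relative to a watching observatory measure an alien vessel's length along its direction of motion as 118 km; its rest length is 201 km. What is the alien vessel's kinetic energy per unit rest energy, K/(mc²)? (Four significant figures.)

γ = L₀/L = 201/118 = 1.70339.
K/(mc²) = γ − 1 = 1.70339 − 1 = 0.7034.

0.7034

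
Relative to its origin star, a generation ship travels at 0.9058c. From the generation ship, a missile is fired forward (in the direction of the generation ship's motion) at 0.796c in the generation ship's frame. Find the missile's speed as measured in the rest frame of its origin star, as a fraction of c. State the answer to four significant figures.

Relativistic velocity addition: u = (u' + v)/(1 + u'v/c²), with u' = 0.796c and v = 0.9058c.
Numerator: 0.796 + 0.9058 = 1.7018. Denominator: 1 + (0.796)(0.9058) = 1.7210168.
u = 1.7018/1.7210168 = 0.98883, so the speed is 0.9888c.

0.9888c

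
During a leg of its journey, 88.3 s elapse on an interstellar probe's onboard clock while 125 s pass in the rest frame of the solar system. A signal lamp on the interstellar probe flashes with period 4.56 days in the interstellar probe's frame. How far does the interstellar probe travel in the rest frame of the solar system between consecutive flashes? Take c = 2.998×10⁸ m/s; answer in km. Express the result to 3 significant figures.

The time-dilation ratio gives γ = 125/88.3 = 1.41563.
β = √(1 − 1/γ²) = 0.70781. Lab-frame period = γτ = 1.41563×4.56 days = 6.4553 days. Distance = βc × γτ = 0.70781 × 2.998×10⁸ m/s × 557737.92 s = 1.1835×10^14 m = 1.18×10^11 km.

1.18×10^11 km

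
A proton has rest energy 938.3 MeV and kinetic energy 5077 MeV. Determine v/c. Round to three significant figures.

K = (γ−1)mc², so γ = 1 + 5077/938.3 = 6.4108.
Then v/c = √(1 − γ⁻²) = √(1 − 0.0243319) = √0.9756681 = 0.988.

0.988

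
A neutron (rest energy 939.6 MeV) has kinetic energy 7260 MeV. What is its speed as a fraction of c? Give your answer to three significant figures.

γ = 1 + K/(mc²) = 1 + 7260/939.6 = 8.7267.
β = √(1 − 1/γ²) = √(1 − 0.0131311) = √0.9868689 = 0.993.

0.993c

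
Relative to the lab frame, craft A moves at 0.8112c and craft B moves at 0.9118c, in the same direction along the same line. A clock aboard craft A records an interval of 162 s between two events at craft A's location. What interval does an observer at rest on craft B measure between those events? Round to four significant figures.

175.6 s

Transform craft A's velocity into craft B's frame: (0.8112 − 0.9118)/(1 − 0.8112·0.9118) = −0.1006/0.26034784, so the relative speed is 0.38641c.
At |u| = 0.38641c, γ = (1 − 0.149313)^(−1/2) = 1.0842.
The clock on craft A records proper time, so craft B measures Δt = γΔτ = 1.0842 × 162 = 175.6 s.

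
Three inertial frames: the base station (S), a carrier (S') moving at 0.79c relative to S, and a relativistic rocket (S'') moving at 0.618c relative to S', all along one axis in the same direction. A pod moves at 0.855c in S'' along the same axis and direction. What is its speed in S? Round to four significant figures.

0.9957c

Apply u = (u'+v)/(1+u'v) twice. Pod in the carrier frame: (0.855+0.618)/(1+0.855·0.618) = 1.473/1.52839 = 0.96376c.
That velocity, transformed to the rest frame of the base station: (0.96376+0.79)/(1+0.96376·0.79) = 1.75376/1.7613704 = 0.99568c.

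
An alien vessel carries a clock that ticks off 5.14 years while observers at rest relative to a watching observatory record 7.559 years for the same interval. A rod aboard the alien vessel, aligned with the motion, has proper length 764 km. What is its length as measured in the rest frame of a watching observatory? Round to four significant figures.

γ = Δt/Δτ = 7.559/5.14 = 1.47062.
L = L₀/γ = 764/1.47062 = 519.5 km.

519.5 km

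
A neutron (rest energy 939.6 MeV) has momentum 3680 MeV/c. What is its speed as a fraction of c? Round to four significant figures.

βγ = pc/(mc²) = 3680/939.6 = 3.9166.
Since γ² = 1 + (βγ)² = 16.3398, γ = √16.3398 = 4.04225, and β = (βγ)/γ = 3.9166/4.04225 = 0.9689.

0.9689c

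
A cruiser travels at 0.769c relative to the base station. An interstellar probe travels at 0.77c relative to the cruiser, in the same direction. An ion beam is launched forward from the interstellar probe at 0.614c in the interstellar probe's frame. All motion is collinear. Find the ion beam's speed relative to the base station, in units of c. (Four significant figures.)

0.9919c

First combine the ion beam and interstellar probe (S''→S'): u₁ = (0.614 + 0.77)/(1 + 0.614×0.77) = 1.384/1.47278 = 0.93972.
Then combine with the cruiser (S'→S): u = (0.93972 + 0.769)/(1 + 0.93972×0.769) = 1.70872/1.72264468 = 0.99192.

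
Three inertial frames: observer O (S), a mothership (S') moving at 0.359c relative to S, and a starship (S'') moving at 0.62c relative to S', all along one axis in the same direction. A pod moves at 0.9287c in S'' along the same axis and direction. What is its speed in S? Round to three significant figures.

0.992c

First combine the pod and starship (S''→S'): u₁ = (0.9287 + 0.62)/(1 + 0.9287×0.62) = 1.5487/1.575794 = 0.98281.
Then combine with the mothership (S'→S): u = (0.98281 + 0.359)/(1 + 0.98281×0.359) = 1.34181/1.35282879 = 0.99186.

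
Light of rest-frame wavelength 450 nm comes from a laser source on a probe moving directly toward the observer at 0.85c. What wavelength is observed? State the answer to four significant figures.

Relativistic Doppler for wavelength: λ_obs = λ_src · √((1−β)/(1+β)).
With β = 0.85: factor = √(0.15/1.85) = 0.28475.
λ_obs = 450 × 0.28475 = 128.1 nm.

128.1 nm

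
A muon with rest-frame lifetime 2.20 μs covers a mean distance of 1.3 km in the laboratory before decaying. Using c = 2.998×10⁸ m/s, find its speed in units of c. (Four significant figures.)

0.8918c

Lab distance = (lab lifetime)·v = γτ·βc, so βγ = d/(cτ) = 1300/(2.998×10⁸ × 2.200×10^-6) = 1.971.
With βγ = 1.971: γ² = 1 + (βγ)² = 4.88484, and β = (βγ)/γ = 1.971/2.21017 = 0.8918.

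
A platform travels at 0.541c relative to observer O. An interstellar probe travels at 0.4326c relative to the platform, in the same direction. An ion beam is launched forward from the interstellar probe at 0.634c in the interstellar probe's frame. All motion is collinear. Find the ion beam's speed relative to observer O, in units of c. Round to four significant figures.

Compose velocities in two stages. Stage 1 (into S'): u₁ = (0.634+0.4326)/(1+0.634×0.4326) = 0.83703.
Stage 2 (into S): u = (0.83703+0.541)/(1+0.83703×0.541) = 0.94851, so the speed is 0.9485c.

0.9485c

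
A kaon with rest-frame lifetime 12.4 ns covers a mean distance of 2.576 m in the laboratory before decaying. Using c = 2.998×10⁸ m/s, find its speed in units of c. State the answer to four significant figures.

0.5696c

Lab distance = (lab lifetime)·v = γτ·βc, so βγ = d/(cτ) = 2.576/(2.998×10⁸ × 1.240×10^-8) = 0.69294.
With βγ = 0.69294: γ² = 1 + (βγ)² = 1.480166, and β = (βγ)/γ = 0.69294/1.21662 = 0.5696.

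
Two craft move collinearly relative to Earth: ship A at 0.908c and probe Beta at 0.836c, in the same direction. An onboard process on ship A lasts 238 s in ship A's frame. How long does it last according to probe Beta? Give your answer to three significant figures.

249 s

Speed of ship A in probe Beta's frame: u = (v_A − v_B)/(1 − v_A v_B/c²) = (0.908 − 0.836)/(1 − 0.908×0.836) = 0.072/0.240912 = 0.29886; |u| = 0.29886c.
γ for this relative speed: γ = 1/√(1 − 0.0893173) = 1.0479.
Ship A's interval is proper; time dilation gives Δt_B = γΔτ = 1.0479 × 238 s = 249 s.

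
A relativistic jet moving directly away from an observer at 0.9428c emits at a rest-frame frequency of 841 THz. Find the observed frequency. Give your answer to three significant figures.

144 THz

Relativistic Doppler (source moving away): f_obs = f_src · √((1−β)/(1+β)).
With β = 0.9428: factor = √(0.0572/1.9428) = 0.17159.
f_obs = 841 × 0.17159 = 144 THz.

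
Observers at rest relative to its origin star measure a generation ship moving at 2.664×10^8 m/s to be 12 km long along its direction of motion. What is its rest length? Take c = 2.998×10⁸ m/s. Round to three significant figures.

26.2 km

β = v/c = (2.664×10^8 m/s)/(2.998×10⁸ m/s) = 0.888592.
γ = 1/√(1 − β²) = 1/√(1 − 0.7895957) = 1/√0.2104043 = 1/0.458698 = 2.1801.
Proper length: L₀ = γ·L = 2.1801 × 12 = 26.2 km.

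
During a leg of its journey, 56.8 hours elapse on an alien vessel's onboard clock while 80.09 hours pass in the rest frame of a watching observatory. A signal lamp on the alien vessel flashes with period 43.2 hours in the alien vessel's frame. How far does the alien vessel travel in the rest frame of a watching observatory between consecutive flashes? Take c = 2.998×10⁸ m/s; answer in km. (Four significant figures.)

4.635×10^10 km

From Δt = γΔτ: γ = 80.09/56.8 = 1.41004.
β = √(1 − 1/γ²) = 0.70501. Lab-frame period = γτ = 1.41004×43.2 hours = 60.914 hours. Distance = βc × γτ = 0.70501 × 2.998×10⁸ m/s × 219290.4 s = 4.6350×10^13 m = 4.635×10^10 km.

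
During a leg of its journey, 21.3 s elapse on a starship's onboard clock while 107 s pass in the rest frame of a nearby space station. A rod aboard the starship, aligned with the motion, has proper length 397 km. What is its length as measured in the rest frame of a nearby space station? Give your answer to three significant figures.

γ = Δt/Δτ = 107/21.3 = 5.02347.
L = L₀/γ = 397/5.02347 = 79.0 km.

79.0 km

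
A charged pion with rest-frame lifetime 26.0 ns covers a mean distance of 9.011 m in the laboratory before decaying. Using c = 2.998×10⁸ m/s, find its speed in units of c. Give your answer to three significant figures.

0.756c

Let x = d/(cτ) = 9.011 m / (2.998×10⁸ m/s × 2.600×10^-8 s) = 1.156. Since d = βγcτ, x = βγ = β/√(1−β²).
Solving: β² = x²/(1+x²) = 1.33634/2.33634 = 0.57198, so β = 0.756.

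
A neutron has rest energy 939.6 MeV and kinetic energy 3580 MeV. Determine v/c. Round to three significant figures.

K = (γ−1)mc², so γ = 1 + 3580/939.6 = 4.8101.
Then v/c = √(1 − γ⁻²) = √(1 − 0.0432207) = √0.9567793 = 0.978.

0.978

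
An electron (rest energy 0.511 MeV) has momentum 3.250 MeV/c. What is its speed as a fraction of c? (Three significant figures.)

0.988c

βγ = pc/(mc²) = 3.250/0.511 = 6.3601.
Since γ² = 1 + (βγ)² = 41.4509, γ = √41.4509 = 6.43824, and β = (βγ)/γ = 6.3601/6.43824 = 0.988.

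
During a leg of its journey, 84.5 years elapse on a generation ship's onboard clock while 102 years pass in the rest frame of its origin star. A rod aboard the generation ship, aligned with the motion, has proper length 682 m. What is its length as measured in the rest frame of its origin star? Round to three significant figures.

From Δt = γΔτ: γ = 102/84.5 = 1.2071.
The rod contracts by the same γ: 682 m / 1.2071 = 565 m.

565 m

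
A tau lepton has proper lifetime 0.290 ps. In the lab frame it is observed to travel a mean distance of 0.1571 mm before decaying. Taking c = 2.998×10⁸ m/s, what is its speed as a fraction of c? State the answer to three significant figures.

0.875c

Let x = d/(cτ) = 1.571×10^-4 m / (2.998×10⁸ m/s × 2.900×10^-13 s) = 1.807. Since d = βγcτ, x = βγ = β/√(1−β²).
Solving: β² = x²/(1+x²) = 3.26525/4.26525 = 0.765547, so β = 0.875.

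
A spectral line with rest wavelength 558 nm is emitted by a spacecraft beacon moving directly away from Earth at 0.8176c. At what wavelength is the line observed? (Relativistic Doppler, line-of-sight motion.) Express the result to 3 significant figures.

1760 nm

Relativistic Doppler for wavelength: λ_obs = λ_src · √((1+β)/(1−β)).
With β = 0.8176: factor = √(1.8176/0.1824) = 3.1567.
λ_obs = 558 × 3.1567 = 1760 nm.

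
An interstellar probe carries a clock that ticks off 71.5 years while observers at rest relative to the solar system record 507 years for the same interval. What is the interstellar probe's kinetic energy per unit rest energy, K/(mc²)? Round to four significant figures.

6.091

γ = Δt/Δτ = 507/71.5 = 7.09091.
K/(mc²) = γ − 1 = 7.09091 − 1 = 6.091.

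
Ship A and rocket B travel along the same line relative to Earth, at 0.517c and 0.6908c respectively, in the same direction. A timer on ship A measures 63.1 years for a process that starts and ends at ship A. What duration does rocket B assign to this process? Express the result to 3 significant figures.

65.5 years

Transform ship A's velocity into rocket B's frame: (0.517 − 0.6908)/(1 − 0.517·0.6908) = −0.1738/0.6428564, so the relative speed is 0.27036c.
At |u| = 0.27036c, γ = (1 − 0.0730945)^(−1/2) = 1.0387.
Ship A's interval is proper; time dilation gives Δt_B = γΔτ = 1.0387 × 63.1 years = 65.5 years.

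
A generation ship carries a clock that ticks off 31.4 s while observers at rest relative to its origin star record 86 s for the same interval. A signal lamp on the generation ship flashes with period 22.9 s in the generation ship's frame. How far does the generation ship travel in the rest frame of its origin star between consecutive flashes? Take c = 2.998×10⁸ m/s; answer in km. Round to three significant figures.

1.75×10^7 km

γ = Δt/Δτ = 86/31.4 = 2.73885.
β = √(1 − 1/γ²) = 0.93096. Lab-frame period = γτ = 2.73885×22.9 s = 62.72 s. Distance = βc × γτ = 0.93096 × 2.998×10⁸ m/s × 62.72 s = 1.7505×10^10 m = 1.75×10^7 km.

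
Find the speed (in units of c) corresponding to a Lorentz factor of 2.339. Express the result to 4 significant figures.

β = √(1 − 1/γ²) = √(1 − 1/5.470921) = √0.817215 = 0.9040.

0.9040c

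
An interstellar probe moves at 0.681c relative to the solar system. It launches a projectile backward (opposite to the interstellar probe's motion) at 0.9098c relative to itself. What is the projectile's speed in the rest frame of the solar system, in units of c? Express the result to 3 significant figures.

Relativistic velocity addition: u = (u' + v)/(1 + u'v/c²), with u' = −0.9098c and v = 0.681c.
Numerator: −0.9098 + 0.681 = −0.2288. Denominator: 1 + (−0.9098)(0.681) = 0.3804262.
u = −0.2288/0.3804262 = −0.60143, so the speed is 0.601c.

0.601c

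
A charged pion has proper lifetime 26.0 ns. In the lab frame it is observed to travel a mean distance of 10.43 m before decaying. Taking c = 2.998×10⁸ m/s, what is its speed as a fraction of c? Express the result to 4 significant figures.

Lab distance = (lab lifetime)·v = γτ·βc, so βγ = d/(cτ) = 10.43/(2.998×10⁸ × 2.600×10^-8) = 1.3381.
With βγ = 1.3381: γ² = 1 + (βγ)² = 2.79051, and β = (βγ)/γ = 1.3381/1.67048 = 0.8010.

0.8010c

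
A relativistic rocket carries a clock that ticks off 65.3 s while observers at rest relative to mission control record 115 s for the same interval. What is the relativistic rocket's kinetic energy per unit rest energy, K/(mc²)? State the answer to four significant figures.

The time-dilation ratio gives γ = 115/65.3 = 1.7611.
Since K = (γ−1)mc², K/(mc²) = 1.7611 − 1 = 0.7611.

0.7611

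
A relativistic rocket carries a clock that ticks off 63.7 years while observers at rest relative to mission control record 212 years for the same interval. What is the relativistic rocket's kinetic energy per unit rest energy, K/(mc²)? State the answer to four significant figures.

γ = Δt/Δτ = 212/63.7 = 3.3281.
Since K = (γ−1)mc², K/(mc²) = 3.3281 − 1 = 2.328.

2.328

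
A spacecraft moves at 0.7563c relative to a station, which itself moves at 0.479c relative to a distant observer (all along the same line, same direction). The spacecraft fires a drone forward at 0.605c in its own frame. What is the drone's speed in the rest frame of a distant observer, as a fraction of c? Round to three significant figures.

0.976c

Apply u = (u'+v)/(1+u'v) twice. Drone in the station frame: (0.605+0.7563)/(1+0.605·0.7563) = 1.3613/1.4575615 = 0.93396c.
That velocity, transformed to the rest frame of a distant observer: (0.93396+0.479)/(1+0.93396·0.479) = 1.41296/1.44736684 = 0.97623c.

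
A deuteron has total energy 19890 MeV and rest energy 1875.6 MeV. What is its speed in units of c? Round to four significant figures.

γ = E/(mc²) = 19890/1875.6 = 10.605.
β = √(1 − 1/γ²) = √(1 − 0.00889157) = √0.99110843 = 0.9955.

0.9955c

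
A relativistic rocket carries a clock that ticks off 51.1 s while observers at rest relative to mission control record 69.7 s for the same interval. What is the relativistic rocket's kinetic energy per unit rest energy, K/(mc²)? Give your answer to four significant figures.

0.3640

From Δt = γΔτ: γ = 69.7/51.1 = 1.36399.
K/(mc²) = γ − 1 = 1.36399 − 1 = 0.3640.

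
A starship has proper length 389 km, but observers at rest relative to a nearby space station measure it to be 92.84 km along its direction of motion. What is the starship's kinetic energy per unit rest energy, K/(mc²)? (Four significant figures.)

3.190

Length contraction gives γ = L₀/L = 389/92.84 = 4.19.
K/(mc²) = γ − 1 = 4.19 − 1 = 3.190.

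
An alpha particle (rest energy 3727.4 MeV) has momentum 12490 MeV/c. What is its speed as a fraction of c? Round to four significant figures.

0.9582c

pc/(mc²) = 12490/3727.4 = 3.3509 = βγ = β/√(1−β²).
So β² = x²/(1 + x²) with x = 3.3509: x² = 11.2285, β² = 11.2285/12.2285 = 0.918224, β = 0.9582.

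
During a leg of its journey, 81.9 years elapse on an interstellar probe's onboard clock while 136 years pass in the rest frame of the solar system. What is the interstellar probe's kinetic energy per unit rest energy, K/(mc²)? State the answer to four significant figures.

From Δt = γΔτ: γ = 136/81.9 = 1.66056.
K/(mc²) = γ − 1 = 1.66056 − 1 = 0.6606.

0.6606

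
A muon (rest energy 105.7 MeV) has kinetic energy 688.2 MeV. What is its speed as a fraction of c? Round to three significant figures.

0.991c

γ = 1 + K/(mc²) = 1 + 688.2/105.7 = 7.5109.
β = √(1 − 1/γ²) = √(1 − 0.0177262) = √0.9822738 = 0.991.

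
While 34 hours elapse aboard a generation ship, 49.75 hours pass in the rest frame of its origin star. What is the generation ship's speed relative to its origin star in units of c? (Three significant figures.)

0.730c

γ = Δt/Δτ = 49.75/34 = 1.4632.
β = √(1 − 1/γ²) = √(1 − 0.467081) = √0.532919 = 0.730.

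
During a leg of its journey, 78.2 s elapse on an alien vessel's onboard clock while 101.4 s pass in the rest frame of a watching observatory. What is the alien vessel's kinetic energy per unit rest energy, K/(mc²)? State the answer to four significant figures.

0.2967

The time-dilation ratio gives γ = 101.4/78.2 = 1.29668.
K/(mc²) = γ − 1 = 1.29668 − 1 = 0.2967.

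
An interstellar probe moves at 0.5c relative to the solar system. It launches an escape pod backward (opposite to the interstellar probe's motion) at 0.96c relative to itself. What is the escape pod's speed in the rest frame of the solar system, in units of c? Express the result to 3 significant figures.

0.885c

Relativistic velocity addition: u = (u' + v)/(1 + u'v/c²), with u' = −0.96c and v = 0.5c.
Numerator: −0.96 + 0.5 = −0.46. Denominator: 1 + (−0.96)(0.5) = 0.52.
u = −0.46/0.52 = −0.88462, so the speed is 0.885c.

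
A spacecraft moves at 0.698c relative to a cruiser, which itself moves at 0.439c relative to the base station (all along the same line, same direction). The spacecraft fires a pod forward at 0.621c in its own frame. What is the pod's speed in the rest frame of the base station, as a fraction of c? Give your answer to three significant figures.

0.968c

First combine the pod and spacecraft (S''→S'): u₁ = (0.621 + 0.698)/(1 + 0.621×0.698) = 1.319/1.433458 = 0.92015.
Then combine with the cruiser (S'→S): u = (0.92015 + 0.439)/(1 + 0.92015×0.439) = 1.35915/1.40394585 = 0.96809.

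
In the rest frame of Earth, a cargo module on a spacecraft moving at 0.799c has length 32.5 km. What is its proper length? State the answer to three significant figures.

54.0 km

β² = 0.638401, so γ = 1/√0.361599 = 1.663.
Proper length: L₀ = γ·L = 1.663 × 32.5 = 54.0 km.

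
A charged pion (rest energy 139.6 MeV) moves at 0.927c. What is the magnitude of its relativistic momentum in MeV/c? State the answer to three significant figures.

β² = 0.859329, so γ = 1/√0.140671 = 2.6662.
Momentum: p = γβ·mc = 2.6662 × 0.927 × 139.6 MeV/c = 345 MeV/c.

345 MeV/c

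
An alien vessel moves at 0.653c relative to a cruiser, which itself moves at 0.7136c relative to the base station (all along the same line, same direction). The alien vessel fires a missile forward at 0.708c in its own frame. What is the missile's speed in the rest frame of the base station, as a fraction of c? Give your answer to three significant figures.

0.988c

Apply u = (u'+v)/(1+u'v) twice. Missile in the cruiser frame: (0.708+0.653)/(1+0.708·0.653) = 1.361/1.462324 = 0.93071c.
That velocity, transformed to the rest frame of the base station: (0.93071+0.7136)/(1+0.93071·0.7136) = 1.64431/1.664154656 = 0.98808c.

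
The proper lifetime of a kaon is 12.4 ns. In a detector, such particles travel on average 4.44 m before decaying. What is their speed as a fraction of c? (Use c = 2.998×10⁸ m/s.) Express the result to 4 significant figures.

d = βγcτ ⇒ βγ = d/(cτ) = 4.440 m / (3.71752 m) = 1.1943.
β = (βγ)/√(1+(βγ)²) = 1.1943/√2.42635 = 0.7667.

0.7667c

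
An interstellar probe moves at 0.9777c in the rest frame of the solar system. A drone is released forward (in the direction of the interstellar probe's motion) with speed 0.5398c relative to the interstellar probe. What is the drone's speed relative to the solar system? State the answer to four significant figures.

0.9933c

In units of c, u = (u' + v)/(1 + u'v) with u' = 0.5398 and v = 0.9777.
Numerator: 0.5398 + 0.9777 = 1.5175. Denominator: 1 + (0.5398)(0.9777) = 1.52776246.
u = 1.5175/1.52776246 = 0.99328, so the speed is 0.9933c.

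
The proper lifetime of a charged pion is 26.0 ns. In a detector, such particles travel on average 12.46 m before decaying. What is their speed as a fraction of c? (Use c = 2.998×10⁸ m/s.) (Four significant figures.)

0.8478c

Let x = d/(cτ) = 12.46 m / (2.998×10⁸ m/s × 2.600×10^-8 s) = 1.5985. Since d = βγcτ, x = βγ = β/√(1−β²).
Solving: β² = x²/(1+x²) = 2.5552/3.5552 = 0.718722, so β = 0.8478.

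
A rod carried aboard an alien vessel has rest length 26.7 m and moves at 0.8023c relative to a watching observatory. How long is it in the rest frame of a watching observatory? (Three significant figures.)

15.9 m

γ = 1/√(1 − β²) = 1/√(1 − 0.64368529) = 1/√0.35631471 = 1/0.596921 = 1.6753.
Length contraction: L = L₀/γ = 26.7/1.6753 = 15.9 m.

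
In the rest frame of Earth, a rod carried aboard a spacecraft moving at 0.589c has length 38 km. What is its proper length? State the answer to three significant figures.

With β = 0.589, γ = 1/√(1 − 0.589²) = 1/√0.653079 = 1.2374.
Proper length: L₀ = γ·L = 1.2374 × 38 = 47.0 km.

47.0 km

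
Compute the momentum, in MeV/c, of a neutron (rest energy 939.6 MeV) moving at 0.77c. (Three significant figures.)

1130 MeV/c

γ = 1/√(1 − β²) = 1/√(1 − 0.5929) = 1/√0.4071 = 1/0.638044 = 1.5673.
Momentum: p = γβ·mc = 1.5673 × 0.77 × 939.6 MeV/c = 1130 MeV/c.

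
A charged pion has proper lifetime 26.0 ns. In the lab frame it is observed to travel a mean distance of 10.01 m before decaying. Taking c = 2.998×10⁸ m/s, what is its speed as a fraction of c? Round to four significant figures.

0.7890c

d = βγcτ ⇒ βγ = d/(cτ) = 10.01 m / (7.7948 m) = 1.2842.
β = (βγ)/√(1+(βγ)²) = 1.2842/√2.64917 = 0.7890.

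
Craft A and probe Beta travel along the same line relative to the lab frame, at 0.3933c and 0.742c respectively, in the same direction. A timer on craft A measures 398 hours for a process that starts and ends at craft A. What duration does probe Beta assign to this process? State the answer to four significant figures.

457.3 hours

The velocity of craft A relative to probe Beta is (0.3933 − 0.742)c / (1 − 0.3933×0.742) = −0.49239c; relative speed 0.49239c.
γ for this relative speed: γ = 1/√(1 − 0.242448) = 1.1489.
The clock on craft A records proper time, so probe Beta measures Δt = γΔτ = 1.1489 × 398 = 457.3 hours.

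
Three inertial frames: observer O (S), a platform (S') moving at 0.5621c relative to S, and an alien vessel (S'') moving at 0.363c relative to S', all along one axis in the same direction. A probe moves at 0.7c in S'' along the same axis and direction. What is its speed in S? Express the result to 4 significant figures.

Compose velocities in two stages. Stage 1 (into S'): u₁ = (0.7+0.363)/(1+0.7×0.363) = 0.84762.
Stage 2 (into S): u = (0.84762+0.5621)/(1+0.84762×0.5621) = 0.95481, so the speed is 0.9548c.

0.9548c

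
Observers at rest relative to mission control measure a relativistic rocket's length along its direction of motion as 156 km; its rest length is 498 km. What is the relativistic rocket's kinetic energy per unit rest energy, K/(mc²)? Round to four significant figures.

From L = L₀/γ: γ = 498/156 = 3.19231.
K/(mc²) = γ − 1 = 3.19231 − 1 = 2.192.

2.192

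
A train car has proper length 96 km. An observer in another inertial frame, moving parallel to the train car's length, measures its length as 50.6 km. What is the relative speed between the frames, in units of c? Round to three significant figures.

Length contraction gives γ = L₀/L = 96/50.6 = 1.8972.
β = √(1 − 1/γ²) = √0.722173 = 0.850.

0.850c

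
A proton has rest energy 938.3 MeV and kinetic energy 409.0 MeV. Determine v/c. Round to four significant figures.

0.7176

γ = 1 + K/(mc²) = 1 + 409.0/938.3 = 1.4359.
β = √(1 − 1/γ²) = √(1 − 0.485011) = √0.514989 = 0.7176.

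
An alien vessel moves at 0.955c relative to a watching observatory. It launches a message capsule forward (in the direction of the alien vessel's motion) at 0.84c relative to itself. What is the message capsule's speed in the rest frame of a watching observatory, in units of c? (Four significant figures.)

Relativistic velocity addition: u = (u' + v)/(1 + u'v/c²), with u' = 0.84c and v = 0.955c.
Numerator: 0.84 + 0.955 = 1.795. Denominator: 1 + (0.84)(0.955) = 1.8022.
u = 1.795/1.8022 = 0.996, so the speed is 0.9960c.

0.9960c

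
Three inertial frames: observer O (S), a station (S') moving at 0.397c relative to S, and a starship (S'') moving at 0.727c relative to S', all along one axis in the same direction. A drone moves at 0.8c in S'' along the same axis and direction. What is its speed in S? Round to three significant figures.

Apply u = (u'+v)/(1+u'v) twice. Drone in the station frame: (0.8+0.727)/(1+0.8·0.727) = 1.527/1.5816 = 0.96548c.
That velocity, transformed to the rest frame of observer O: (0.96548+0.397)/(1+0.96548·0.397) = 1.36248/1.38329556 = 0.98495c.

0.985c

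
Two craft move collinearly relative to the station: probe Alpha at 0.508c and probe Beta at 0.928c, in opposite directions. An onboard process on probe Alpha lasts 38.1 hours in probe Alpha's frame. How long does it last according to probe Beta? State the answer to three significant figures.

175 hours

Speed of probe Alpha in probe Beta's frame: u = (v_A + v_B)/(1 + v_A v_B/c²) = (0.508 + 0.928)/(1 + 0.508×0.928) = 1.436/1.471424 = 0.97593; |u| = 0.97593c.
γ for this relative speed: γ = 1/√(1 − 0.952439) = 4.5854.
The clock on probe Alpha records proper time, so probe Beta measures Δt = γΔτ = 4.5854 × 38.1 = 175 hours.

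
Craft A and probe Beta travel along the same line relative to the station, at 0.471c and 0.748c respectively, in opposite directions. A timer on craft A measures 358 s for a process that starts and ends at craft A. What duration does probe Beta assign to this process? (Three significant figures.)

827 s

Speed of craft A in probe Beta's frame: u = (v_A + v_B)/(1 + v_A v_B/c²) = (0.471 + 0.748)/(1 + 0.471×0.748) = 1.219/1.352308 = 0.90142; |u| = 0.90142c.
At |u| = 0.90142c, γ = (1 − 0.812558)^(−1/2) = 2.3098.
The clock on craft A records proper time, so probe Beta measures Δt = γΔτ = 2.3098 × 358 = 827 s.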